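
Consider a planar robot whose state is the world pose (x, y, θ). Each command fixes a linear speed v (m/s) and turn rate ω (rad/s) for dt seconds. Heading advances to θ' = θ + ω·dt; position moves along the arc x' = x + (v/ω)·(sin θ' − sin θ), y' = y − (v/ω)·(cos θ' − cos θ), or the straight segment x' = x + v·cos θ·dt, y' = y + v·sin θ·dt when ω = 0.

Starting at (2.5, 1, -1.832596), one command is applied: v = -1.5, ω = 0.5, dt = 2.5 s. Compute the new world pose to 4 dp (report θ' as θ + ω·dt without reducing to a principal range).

θ' = -1.8326 + 0.5·2.5 = -0.5826
R = v/ω = -1.5/0.5 = -3.0000
x' = 2.5 + -3.0000·(sin -0.5826 − sin -1.8326) = 1.2528
y' = 1 − -3.0000·(cos -0.5826 − cos -1.8326) = 4.2816

(1.2528, 4.2816, -0.5826)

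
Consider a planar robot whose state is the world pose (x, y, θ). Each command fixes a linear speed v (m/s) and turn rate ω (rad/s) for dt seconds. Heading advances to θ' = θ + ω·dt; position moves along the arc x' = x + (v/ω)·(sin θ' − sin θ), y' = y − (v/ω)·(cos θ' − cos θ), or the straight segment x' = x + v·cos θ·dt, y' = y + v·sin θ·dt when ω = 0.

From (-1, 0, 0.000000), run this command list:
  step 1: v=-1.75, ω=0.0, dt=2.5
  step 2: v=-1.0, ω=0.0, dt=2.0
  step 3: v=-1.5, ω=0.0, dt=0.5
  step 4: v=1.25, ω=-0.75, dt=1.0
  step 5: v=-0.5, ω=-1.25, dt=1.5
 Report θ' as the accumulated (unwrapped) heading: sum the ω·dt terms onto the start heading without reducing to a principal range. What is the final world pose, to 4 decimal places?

step 1: θ'=0.0000 (straight) → pose (-5.3750, 0.0000, 0.0000)
step 2: θ'=0.0000 (straight) → pose (-7.3750, 0.0000, 0.0000)
step 3: θ'=0.0000 (straight) → pose (-8.1250, 0.0000, 0.0000)
step 4: θ'=-0.7500 (R=-1.6667) → pose (-6.9889, -0.4472, -0.7500)
step 5: θ'=-2.6250 (R=0.4000) → pose (-6.9138, 0.1933, -2.6250)

(-6.9138, 0.1933, -2.6250)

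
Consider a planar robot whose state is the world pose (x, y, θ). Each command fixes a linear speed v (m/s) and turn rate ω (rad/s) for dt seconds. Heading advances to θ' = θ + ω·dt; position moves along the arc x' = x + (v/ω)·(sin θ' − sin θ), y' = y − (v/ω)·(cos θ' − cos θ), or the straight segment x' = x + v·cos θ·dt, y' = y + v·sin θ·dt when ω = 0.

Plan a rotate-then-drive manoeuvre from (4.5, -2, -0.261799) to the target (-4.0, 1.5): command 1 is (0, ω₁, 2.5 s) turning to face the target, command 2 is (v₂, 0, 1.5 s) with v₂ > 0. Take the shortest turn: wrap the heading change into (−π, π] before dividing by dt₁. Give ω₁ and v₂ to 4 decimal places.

ω₁ = 1.2051, v₂ = 6.1283

heading to target = atan2(1.5−-2, -4−4.5) = 2.7510
Δθ = wrap(2.7510 − -0.2618) = 3.0128; ω₁ = Δθ/dt₁ = 1.2051
distance = √((-4−4.5)² + (1.5−-2)²) = 9.1924; v₂ = distance/dt₂ = 6.1283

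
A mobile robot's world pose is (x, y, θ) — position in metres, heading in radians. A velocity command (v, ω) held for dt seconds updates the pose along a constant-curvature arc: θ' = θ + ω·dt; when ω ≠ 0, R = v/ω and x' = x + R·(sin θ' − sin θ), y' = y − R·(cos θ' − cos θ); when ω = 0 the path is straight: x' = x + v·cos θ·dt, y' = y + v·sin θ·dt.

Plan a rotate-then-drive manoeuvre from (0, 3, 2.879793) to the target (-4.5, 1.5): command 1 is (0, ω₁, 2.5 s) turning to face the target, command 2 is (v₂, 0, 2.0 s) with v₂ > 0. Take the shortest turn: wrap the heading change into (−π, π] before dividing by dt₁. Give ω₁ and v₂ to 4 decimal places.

heading to target = atan2(1.5−3, -4.5−0) = -2.8198
Δθ = wrap(-2.8198 − 2.8798) = 0.5836; ω₁ = Δθ/dt₁ = 0.2334
distance = √((-4.5−0)² + (1.5−3)²) = 4.7434; v₂ = distance/dt₂ = 2.3717

ω₁ = 0.2334, v₂ = 2.3717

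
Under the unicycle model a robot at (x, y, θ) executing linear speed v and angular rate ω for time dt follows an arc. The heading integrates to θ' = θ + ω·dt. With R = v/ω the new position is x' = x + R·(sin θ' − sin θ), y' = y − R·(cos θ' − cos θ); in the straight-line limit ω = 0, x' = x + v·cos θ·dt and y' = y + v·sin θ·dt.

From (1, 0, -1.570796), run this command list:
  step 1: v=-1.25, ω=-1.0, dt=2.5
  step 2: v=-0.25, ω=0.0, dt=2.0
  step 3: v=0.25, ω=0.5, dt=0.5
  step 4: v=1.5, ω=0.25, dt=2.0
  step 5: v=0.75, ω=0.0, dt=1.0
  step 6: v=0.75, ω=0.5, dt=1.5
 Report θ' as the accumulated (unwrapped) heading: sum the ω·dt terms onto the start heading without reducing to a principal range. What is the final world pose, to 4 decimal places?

step 1: θ'=-4.0708 (R=1.2500) → pose (3.2514, 0.7481, -4.0708)
step 2: θ'=-4.0708 (straight) → pose (3.5507, 0.3475, -4.0708)
step 3: θ'=-3.8208 (R=0.5000) → pose (3.4642, 0.4373, -3.8208)
step 4: θ'=-3.3208 (R=6.0000) → pose (0.7646, 1.6728, -3.3208)
step 5: θ'=-3.3208 (straight) → pose (0.0266, 1.8065, -3.3208)
step 6: θ'=-2.5708 (R=1.5000) → pose (-1.0512, 1.5927, -2.5708)

(-1.0512, 1.5927, -2.5708)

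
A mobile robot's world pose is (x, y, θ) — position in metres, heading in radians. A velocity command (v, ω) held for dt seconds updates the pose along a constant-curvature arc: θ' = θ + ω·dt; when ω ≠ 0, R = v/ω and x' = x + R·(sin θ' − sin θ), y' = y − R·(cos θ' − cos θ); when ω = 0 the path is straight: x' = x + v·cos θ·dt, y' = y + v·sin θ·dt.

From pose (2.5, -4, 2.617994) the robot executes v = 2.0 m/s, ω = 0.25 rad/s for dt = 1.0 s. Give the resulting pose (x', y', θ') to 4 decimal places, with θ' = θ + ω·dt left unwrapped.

(0.6616, -3.2258, 2.8680)

θ' = 2.6180 + 0.25·1.0 = 2.8680
R = v/ω = 2.0/0.25 = 8.0000
x' = 2.5 + 8.0000·(sin 2.8680 − sin 2.6180) = 0.6616
y' = -4 − 8.0000·(cos 2.8680 − cos 2.6180) = -3.2258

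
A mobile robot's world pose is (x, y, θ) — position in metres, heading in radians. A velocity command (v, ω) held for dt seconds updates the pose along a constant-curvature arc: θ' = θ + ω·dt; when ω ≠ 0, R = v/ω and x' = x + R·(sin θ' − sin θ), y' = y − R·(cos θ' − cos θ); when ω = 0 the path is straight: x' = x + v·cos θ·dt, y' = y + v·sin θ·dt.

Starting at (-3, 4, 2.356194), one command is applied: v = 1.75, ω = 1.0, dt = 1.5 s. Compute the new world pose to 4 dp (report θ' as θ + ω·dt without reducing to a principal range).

(-5.3842, 4.0844, 3.8562)

θ' = 2.3562 + 1.0·1.5 = 3.8562
R = v/ω = 1.75/1.0 = 1.7500
x' = -3 + 1.7500·(sin 3.8562 − sin 2.3562) = -5.3842
y' = 4 − 1.7500·(cos 3.8562 − cos 2.3562) = 4.0844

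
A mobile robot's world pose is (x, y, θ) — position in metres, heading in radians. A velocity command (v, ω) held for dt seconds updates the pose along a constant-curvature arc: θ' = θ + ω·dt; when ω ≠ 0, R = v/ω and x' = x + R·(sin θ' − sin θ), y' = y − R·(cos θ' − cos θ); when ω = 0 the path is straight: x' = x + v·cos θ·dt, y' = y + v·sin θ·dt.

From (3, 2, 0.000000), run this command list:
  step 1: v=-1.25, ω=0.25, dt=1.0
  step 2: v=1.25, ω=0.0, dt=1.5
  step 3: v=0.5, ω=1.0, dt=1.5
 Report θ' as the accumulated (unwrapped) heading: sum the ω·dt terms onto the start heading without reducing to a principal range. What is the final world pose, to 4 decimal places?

(3.9480, 2.8820, 1.7500)

step 1: θ'=0.2500 (R=-5.0000) → pose (1.7630, 1.8446, 0.2500)
step 2: θ'=0.2500 (straight) → pose (3.5797, 2.3084, 0.2500)
step 3: θ'=1.7500 (R=0.5000) → pose (3.9480, 2.8820, 1.7500)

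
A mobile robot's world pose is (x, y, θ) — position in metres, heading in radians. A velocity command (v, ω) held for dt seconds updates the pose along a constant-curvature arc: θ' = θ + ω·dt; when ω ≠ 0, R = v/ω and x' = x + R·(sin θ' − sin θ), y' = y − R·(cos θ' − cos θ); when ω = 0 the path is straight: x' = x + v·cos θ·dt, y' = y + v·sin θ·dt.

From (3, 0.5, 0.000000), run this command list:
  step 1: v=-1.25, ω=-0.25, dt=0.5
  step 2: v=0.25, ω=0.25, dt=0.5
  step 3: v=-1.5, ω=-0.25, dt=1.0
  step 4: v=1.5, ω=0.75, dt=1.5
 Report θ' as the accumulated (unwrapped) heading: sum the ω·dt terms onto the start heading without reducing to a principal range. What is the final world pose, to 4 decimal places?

step 1: θ'=-0.1250 (R=5.0000) → pose (2.3766, 0.5390, -0.1250)
step 2: θ'=0.0000 (R=1.0000) → pose (2.5013, 0.5312, 0.0000)
step 3: θ'=-0.2500 (R=6.0000) → pose (1.0169, 0.7177, -0.2500)
step 4: θ'=0.8750 (R=2.0000) → pose (3.0468, 1.3736, 0.8750)

(3.0468, 1.3736, 0.8750)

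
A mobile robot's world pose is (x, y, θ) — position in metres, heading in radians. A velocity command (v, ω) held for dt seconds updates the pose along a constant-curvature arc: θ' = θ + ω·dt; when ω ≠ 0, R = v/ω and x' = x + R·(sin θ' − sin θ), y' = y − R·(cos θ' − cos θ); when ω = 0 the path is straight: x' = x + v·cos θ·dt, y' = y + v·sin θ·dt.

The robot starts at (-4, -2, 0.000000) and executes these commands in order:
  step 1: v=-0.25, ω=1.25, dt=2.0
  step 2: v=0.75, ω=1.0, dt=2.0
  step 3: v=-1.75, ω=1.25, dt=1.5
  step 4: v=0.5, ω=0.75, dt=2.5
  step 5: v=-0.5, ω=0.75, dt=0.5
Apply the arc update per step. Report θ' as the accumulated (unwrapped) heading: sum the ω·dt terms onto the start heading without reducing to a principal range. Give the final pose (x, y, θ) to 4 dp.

(-6.1077, -0.4002, 8.6250)

step 1: θ'=2.5000 (R=-0.2000) → pose (-4.1197, -2.3602, 2.5000)
step 2: θ'=4.5000 (R=0.7500) → pose (-5.3017, -2.8030, 4.5000)
step 3: θ'=6.3750 (R=-1.4000) → pose (-6.7986, -1.1138, 6.3750)
step 4: θ'=8.2500 (R=0.6667) → pose (-6.2447, -0.1927, 8.2500)
step 5: θ'=8.6250 (R=-0.6667) → pose (-6.1077, -0.4002, 8.6250)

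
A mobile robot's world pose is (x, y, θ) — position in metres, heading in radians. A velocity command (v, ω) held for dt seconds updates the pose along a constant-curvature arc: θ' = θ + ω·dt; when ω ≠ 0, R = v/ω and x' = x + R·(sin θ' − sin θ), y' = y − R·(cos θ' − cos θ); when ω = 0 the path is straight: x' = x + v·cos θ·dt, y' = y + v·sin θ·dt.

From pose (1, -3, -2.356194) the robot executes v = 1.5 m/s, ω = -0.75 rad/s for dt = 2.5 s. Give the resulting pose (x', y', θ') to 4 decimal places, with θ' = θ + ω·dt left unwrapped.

(-2.1871, -2.5115, -4.2312)

θ' = -2.3562 + -0.75·2.5 = -4.2312
R = v/ω = 1.5/-0.75 = -2.0000
x' = 1 + -2.0000·(sin -4.2312 − sin -2.3562) = -2.1871
y' = -3 − -2.0000·(cos -4.2312 − cos -2.3562) = -2.5115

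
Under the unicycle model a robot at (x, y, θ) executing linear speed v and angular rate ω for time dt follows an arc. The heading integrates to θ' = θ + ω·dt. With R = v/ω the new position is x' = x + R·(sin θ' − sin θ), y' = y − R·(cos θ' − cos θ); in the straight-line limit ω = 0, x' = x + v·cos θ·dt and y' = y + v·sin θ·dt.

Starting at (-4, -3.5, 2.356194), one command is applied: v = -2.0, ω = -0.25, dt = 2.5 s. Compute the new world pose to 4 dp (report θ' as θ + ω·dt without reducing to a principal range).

θ' = 2.3562 + -0.25·2.5 = 1.7312
R = v/ω = -2.0/-0.25 = 8.0000
x' = -4 + 8.0000·(sin 1.7312 − sin 2.3562) = -1.7595
y' = -3.5 − 8.0000·(cos 1.7312 − cos 2.3562) = -7.8792

(-1.7595, -7.8792, 1.7312)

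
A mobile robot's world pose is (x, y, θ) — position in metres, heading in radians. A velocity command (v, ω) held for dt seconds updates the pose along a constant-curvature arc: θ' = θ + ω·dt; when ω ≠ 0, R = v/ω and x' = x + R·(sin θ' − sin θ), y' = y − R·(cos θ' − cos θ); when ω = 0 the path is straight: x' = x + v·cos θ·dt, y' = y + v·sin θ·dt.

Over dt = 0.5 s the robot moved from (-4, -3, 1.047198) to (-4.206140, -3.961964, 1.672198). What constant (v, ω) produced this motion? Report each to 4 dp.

v = -2.0000, ω = 1.2500

Δθ = 1.672198 − 1.047198 = 0.625000
ω = Δθ/dt = 0.625000/0.5 = 1.2500
R = −Δy/(cos θ' − cos θ) = -1.6000
v = R·ω = -1.6000·1.2500 = -2.0000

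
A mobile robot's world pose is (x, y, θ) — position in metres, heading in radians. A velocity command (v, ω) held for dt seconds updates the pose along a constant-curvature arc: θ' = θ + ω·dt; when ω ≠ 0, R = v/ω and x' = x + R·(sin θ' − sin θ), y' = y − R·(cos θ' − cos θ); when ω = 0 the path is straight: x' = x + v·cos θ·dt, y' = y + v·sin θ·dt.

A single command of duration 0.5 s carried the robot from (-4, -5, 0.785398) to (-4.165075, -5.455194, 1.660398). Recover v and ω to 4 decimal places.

v = -1.0000, ω = 1.7500

Δθ = 1.660398 − 0.785398 = 0.875000
ω = Δθ/dt = 0.875000/0.5 = 1.7500
R = −Δy/(cos θ' − cos θ) = -0.5714
v = R·ω = -0.5714·1.7500 = -1.0000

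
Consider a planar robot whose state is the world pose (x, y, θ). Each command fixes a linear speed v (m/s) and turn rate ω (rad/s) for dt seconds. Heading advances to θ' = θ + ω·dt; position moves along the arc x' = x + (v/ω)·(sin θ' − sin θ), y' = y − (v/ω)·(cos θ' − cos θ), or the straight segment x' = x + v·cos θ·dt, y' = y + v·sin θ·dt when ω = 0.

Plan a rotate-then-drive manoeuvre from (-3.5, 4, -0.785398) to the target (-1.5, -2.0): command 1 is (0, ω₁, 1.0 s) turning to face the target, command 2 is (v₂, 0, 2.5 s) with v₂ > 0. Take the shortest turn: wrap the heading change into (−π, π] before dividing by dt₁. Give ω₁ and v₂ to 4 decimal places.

ω₁ = -0.4636, v₂ = 2.5298

heading to target = atan2(-2−4, -1.5−-3.5) = -1.2490
Δθ = wrap(-1.2490 − -0.7854) = -0.4636; ω₁ = Δθ/dt₁ = -0.4636
distance = √((-1.5−-3.5)² + (-2−4)²) = 6.3246; v₂ = distance/dt₂ = 2.5298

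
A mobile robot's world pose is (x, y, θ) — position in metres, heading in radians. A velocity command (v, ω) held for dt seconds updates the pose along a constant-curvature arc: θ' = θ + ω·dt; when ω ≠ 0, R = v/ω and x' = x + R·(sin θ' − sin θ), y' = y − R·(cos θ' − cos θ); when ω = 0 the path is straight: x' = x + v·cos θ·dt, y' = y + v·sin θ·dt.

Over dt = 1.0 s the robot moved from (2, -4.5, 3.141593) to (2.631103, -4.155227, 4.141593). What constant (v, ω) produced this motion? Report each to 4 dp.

v = -0.7500, ω = 1.0000

Δθ = 4.141593 − 3.141593 = 1.000000
ω = Δθ/dt = 1.000000/1.0 = 1.0000
R = Δx/(sin θ' − sin θ) = -0.7500
v = R·ω = -0.7500·1.0000 = -0.7500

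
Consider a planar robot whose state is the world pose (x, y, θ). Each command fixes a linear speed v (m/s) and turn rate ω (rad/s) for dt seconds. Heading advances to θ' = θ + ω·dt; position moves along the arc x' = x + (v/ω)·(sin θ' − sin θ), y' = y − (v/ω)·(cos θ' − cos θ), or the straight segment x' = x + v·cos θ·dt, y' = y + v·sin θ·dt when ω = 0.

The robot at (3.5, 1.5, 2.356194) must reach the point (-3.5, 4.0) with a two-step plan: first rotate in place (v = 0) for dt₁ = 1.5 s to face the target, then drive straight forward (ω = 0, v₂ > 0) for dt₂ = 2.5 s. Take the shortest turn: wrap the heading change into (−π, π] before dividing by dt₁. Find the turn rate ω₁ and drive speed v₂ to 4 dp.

heading to target = atan2(4−1.5, -3.5−3.5) = 2.7986
Δθ = wrap(2.7986 − 2.3562) = 0.4424; ω₁ = Δθ/dt₁ = 0.2949
distance = √((-3.5−3.5)² + (4−1.5)²) = 7.4330; v₂ = distance/dt₂ = 2.9732

ω₁ = 0.2949, v₂ = 2.9732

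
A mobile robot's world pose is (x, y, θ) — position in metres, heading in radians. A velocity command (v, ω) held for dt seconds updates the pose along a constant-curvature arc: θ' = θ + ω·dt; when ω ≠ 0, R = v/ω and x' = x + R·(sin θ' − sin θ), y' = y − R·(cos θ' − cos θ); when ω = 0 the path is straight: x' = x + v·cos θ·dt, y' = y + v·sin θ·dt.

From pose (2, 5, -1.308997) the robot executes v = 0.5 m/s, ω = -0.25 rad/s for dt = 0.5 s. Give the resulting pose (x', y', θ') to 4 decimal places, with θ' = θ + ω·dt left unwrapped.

θ' = -1.3090 + -0.25·0.5 = -1.4340
R = v/ω = 0.5/-0.25 = -2.0000
x' = 2 + -2.0000·(sin -1.4340 − sin -1.3090) = 2.0495
y' = 5 − -2.0000·(cos -1.4340 − cos -1.3090) = 4.7551

(2.0495, 4.7551, -1.4340)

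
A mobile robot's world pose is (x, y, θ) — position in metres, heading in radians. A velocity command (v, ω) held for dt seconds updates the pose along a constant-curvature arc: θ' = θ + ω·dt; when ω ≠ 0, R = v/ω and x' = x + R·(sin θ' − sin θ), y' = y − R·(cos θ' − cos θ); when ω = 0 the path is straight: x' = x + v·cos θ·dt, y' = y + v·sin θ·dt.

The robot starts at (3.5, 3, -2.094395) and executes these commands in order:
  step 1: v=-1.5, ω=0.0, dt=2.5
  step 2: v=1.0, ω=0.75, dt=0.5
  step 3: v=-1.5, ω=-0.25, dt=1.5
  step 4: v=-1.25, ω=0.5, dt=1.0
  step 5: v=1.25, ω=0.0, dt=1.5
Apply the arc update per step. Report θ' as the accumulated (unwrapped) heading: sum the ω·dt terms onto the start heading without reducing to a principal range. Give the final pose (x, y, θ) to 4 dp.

step 1: θ'=-2.0944 (straight) → pose (5.3750, 6.2476, -2.0944)
step 2: θ'=-1.7194 (R=1.3333) → pose (5.2111, 5.7783, -1.7194)
step 3: θ'=-2.0944 (R=6.0000) → pose (5.9488, 7.8900, -2.0944)
step 4: θ'=-1.5944 (R=-2.5000) → pose (6.2830, 9.0810, -1.5944)
step 5: θ'=-1.5944 (straight) → pose (6.2388, 7.2065, -1.5944)

(6.2388, 7.2065, -1.5944)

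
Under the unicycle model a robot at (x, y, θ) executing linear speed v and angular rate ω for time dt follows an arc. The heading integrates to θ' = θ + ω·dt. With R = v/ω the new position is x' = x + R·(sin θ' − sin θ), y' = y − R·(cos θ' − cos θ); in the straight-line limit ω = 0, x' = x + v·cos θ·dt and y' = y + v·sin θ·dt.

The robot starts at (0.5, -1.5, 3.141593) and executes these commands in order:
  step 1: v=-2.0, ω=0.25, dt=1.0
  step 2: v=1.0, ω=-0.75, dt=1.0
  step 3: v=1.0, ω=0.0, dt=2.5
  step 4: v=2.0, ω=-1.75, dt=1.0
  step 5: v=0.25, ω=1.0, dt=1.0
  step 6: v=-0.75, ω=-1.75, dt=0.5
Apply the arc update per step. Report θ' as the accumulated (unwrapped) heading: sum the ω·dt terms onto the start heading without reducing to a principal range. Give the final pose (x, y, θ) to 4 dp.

(-1.0247, 1.6651, 1.0166)

step 1: θ'=3.3916 (R=-8.0000) → pose (2.4792, -1.2513, 3.3916)
step 2: θ'=2.6416 (R=-1.3333) → pose (1.5101, -1.1295, 2.6416)
step 3: θ'=2.6416 (straight) → pose (-0.6838, 0.0690, 2.6416)
step 4: θ'=0.8916 (R=-1.1429) → pose (-1.0251, 1.7899, 0.8916)
step 5: θ'=1.8916 (R=0.2500) → pose (-0.9824, 2.0258, 1.8916)
step 6: θ'=1.0166 (R=0.4286) → pose (-1.0247, 1.6651, 1.0166)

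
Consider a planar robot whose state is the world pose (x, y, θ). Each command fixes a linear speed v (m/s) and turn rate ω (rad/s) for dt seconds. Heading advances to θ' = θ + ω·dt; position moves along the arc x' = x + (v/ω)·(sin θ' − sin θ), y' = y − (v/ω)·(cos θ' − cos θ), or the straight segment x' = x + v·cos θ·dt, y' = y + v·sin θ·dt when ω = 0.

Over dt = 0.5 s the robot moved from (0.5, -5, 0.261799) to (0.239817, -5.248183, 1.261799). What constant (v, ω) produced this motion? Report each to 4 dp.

v = -0.7500, ω = 2.0000

Δθ = 1.261799 − 0.261799 = 1.000000
ω = Δθ/dt = 1.000000/0.5 = 2.0000
R = Δx/(sin θ' − sin θ) = -0.3750
v = R·ω = -0.3750·2.0000 = -0.7500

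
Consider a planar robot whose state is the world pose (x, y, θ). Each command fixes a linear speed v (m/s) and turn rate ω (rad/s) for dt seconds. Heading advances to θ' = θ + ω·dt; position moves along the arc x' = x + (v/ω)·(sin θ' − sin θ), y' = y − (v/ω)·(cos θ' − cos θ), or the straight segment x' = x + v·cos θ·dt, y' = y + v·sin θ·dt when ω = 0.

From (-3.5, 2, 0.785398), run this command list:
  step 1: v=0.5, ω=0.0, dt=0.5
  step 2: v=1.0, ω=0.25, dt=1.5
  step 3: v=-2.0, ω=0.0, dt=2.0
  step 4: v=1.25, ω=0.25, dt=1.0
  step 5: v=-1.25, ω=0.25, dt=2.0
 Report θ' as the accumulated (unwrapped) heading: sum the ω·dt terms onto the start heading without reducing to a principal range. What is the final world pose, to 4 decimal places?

(-3.5073, -1.5263, 1.9104)

step 1: θ'=0.7854 (straight) → pose (-3.3232, 2.1768, 0.7854)
step 2: θ'=1.1604 (R=4.0000) → pose (-2.4838, 3.4093, 1.1604)
step 3: θ'=1.1604 (straight) → pose (-4.0797, -0.2585, 1.1604)
step 4: θ'=1.4104 (R=5.0000) → pose (-3.7287, 0.9378, 1.4104)
step 5: θ'=1.9104 (R=-5.0000) → pose (-3.5073, -1.5263, 1.9104)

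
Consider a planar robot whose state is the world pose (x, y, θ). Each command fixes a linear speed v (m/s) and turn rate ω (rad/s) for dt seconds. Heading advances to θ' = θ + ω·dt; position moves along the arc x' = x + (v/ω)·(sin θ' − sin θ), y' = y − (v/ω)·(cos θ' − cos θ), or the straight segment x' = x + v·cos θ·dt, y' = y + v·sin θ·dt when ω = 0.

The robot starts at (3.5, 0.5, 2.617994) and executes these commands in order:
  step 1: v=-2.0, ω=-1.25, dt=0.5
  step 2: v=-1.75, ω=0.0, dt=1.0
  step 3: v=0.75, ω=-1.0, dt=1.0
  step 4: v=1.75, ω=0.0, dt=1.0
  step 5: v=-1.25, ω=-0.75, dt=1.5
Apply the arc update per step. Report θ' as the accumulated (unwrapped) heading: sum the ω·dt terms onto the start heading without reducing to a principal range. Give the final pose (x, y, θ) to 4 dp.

step 1: θ'=1.9930 (R=1.6000) → pose (4.1595, -0.2300, 1.9930)
step 2: θ'=1.9930 (straight) → pose (4.8766, -1.8263, 1.9930)
step 3: θ'=0.9930 (R=-0.7500) → pose (4.9325, -1.1094, 0.9930)
step 4: θ'=0.9930 (straight) → pose (5.8883, 0.3565, 0.9930)
step 5: θ'=-0.1320 (R=1.6667) → pose (4.2728, -0.3853, -0.1320)

(4.2728, -0.3853, -0.1320)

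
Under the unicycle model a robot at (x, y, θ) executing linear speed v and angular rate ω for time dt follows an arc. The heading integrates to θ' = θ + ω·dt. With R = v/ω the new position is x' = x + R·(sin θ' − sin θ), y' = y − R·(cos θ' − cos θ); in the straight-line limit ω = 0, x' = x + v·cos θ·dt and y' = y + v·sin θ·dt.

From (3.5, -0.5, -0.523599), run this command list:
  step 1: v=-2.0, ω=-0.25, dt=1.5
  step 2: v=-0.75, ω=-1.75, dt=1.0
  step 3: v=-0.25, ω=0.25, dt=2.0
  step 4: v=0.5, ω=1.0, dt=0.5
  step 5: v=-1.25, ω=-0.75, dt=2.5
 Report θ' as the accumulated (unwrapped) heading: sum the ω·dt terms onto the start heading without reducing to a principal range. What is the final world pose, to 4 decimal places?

step 1: θ'=-0.8986 (R=8.0000) → pose (1.2404, 1.4465, -0.8986)
step 2: θ'=-2.6486 (R=0.4286) → pose (1.3729, 2.0910, -2.6486)
step 3: θ'=-2.1486 (R=-1.0000) → pose (1.7373, 2.4257, -2.1486)
step 4: θ'=-1.6486 (R=0.5000) → pose (1.6576, 2.1915, -1.6486)
step 5: θ'=-3.5236 (R=1.6667) → pose (3.9405, 3.6085, -3.5236)

(3.9405, 3.6085, -3.5236)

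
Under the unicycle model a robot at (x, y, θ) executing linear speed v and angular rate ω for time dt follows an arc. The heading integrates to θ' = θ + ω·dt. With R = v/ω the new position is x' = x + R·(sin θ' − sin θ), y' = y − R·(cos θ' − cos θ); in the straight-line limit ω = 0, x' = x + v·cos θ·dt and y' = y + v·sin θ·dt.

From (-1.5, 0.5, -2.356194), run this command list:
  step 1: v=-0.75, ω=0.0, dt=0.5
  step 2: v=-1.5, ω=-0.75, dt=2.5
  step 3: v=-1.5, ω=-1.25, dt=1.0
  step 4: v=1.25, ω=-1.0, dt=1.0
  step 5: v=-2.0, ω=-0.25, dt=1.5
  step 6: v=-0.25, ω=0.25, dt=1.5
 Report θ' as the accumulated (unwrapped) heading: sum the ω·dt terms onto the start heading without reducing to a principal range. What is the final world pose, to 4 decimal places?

(-0.2137, 0.5051, -6.4812)

step 1: θ'=-2.3562 (straight) → pose (-1.2348, 0.7652, -2.3562)
step 2: θ'=-4.2312 (R=2.0000) → pose (1.9523, 0.2766, -4.2312)
step 3: θ'=-5.4812 (R=1.2000) → pose (1.7510, -1.1131, -5.4812)
step 4: θ'=-6.4812 (R=-1.2500) → pose (2.8953, -0.7566, -6.4812)
step 5: θ'=-6.8562 (R=8.0000) → pose (0.1318, 0.3649, -6.8562)
step 6: θ'=-6.4812 (R=-1.0000) → pose (-0.2137, 0.5051, -6.4812)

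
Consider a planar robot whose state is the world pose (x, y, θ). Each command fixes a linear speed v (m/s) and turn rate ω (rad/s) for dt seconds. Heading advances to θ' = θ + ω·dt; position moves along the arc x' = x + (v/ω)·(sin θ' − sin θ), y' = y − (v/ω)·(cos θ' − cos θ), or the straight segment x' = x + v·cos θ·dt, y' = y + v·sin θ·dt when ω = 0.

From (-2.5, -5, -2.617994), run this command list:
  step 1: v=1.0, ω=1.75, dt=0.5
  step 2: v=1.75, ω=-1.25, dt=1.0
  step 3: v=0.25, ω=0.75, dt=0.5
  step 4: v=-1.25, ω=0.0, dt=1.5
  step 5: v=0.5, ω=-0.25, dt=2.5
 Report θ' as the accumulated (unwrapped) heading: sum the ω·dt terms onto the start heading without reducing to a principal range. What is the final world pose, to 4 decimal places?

step 1: θ'=-1.7430 (R=0.5714) → pose (-2.7773, -5.3970, -1.7430)
step 2: θ'=-2.9930 (R=-1.4000) → pose (-3.9493, -6.5416, -2.9930)
step 3: θ'=-2.6180 (R=0.3333) → pose (-4.0666, -6.5826, -2.6180)
step 4: θ'=-2.6180 (straight) → pose (-2.4428, -5.6451, -2.6180)
step 5: θ'=-3.2430 (R=-2.0000) → pose (-3.6453, -5.9028, -3.2430)

(-3.6453, -5.9028, -3.2430)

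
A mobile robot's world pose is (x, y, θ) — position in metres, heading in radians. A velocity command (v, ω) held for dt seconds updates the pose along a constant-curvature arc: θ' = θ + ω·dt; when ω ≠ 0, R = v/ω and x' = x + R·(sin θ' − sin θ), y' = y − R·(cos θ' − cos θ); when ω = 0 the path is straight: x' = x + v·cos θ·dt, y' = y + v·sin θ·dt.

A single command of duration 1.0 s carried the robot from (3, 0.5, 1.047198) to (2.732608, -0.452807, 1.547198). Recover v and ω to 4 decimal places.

Δθ = 1.547198 − 1.047198 = 0.500000
ω = Δθ/dt = 0.500000/1.0 = 0.5000
R = −Δy/(cos θ' − cos θ) = -2.0000
v = R·ω = -2.0000·0.5000 = -1.0000

v = -1.0000, ω = 0.5000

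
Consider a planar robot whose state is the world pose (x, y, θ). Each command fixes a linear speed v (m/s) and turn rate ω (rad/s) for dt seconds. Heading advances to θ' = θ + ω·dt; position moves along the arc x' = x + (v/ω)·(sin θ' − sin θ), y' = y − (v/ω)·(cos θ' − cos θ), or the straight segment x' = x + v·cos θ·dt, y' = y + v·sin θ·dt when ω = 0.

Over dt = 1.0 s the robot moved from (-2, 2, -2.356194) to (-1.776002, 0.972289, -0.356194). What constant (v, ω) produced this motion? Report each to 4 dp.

Δθ = -0.356194 − -2.356194 = 2.000000
ω = Δθ/dt = 2.000000/1.0 = 2.0000
R = −Δy/(cos θ' − cos θ) = 0.6250
v = R·ω = 0.6250·2.0000 = 1.2500

v = 1.2500, ω = 2.0000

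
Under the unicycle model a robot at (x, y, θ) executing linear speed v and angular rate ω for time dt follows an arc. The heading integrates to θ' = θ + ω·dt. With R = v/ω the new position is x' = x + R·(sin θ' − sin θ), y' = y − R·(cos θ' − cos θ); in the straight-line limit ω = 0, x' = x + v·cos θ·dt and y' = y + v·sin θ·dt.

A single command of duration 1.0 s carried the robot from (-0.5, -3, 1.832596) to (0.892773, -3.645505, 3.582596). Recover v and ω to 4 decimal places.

Δθ = 3.582596 − 1.832596 = 1.750000
ω = Δθ/dt = 1.750000/1.0 = 1.7500
R = Δx/(sin θ' − sin θ) = -1.0000
v = R·ω = -1.0000·1.7500 = -1.7500

v = -1.7500, ω = 1.7500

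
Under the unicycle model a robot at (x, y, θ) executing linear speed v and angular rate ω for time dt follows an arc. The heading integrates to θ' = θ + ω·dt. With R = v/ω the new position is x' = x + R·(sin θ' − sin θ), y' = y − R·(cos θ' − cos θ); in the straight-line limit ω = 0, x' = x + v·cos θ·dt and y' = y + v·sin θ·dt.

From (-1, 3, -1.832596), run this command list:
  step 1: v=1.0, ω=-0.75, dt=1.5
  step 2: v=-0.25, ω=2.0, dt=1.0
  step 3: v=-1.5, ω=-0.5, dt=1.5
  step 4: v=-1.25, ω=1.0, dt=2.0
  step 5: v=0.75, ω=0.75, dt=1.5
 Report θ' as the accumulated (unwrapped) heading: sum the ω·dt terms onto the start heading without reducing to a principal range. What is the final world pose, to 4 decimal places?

(-3.3818, 6.5368, 1.4174)

step 1: θ'=-2.9576 (R=-1.3333) → pose (-2.0440, 2.0343, -2.9576)
step 2: θ'=-0.9576 (R=-0.1250) → pose (-1.9646, 2.2291, -0.9576)
step 3: θ'=-1.7076 (R=3.0000) → pose (-2.4831, 4.3647, -1.7076)
step 4: θ'=0.2924 (R=-1.2500) → pose (-4.0818, 5.7321, 0.2924)
step 5: θ'=1.4174 (R=1.0000) → pose (-3.3818, 6.5368, 1.4174)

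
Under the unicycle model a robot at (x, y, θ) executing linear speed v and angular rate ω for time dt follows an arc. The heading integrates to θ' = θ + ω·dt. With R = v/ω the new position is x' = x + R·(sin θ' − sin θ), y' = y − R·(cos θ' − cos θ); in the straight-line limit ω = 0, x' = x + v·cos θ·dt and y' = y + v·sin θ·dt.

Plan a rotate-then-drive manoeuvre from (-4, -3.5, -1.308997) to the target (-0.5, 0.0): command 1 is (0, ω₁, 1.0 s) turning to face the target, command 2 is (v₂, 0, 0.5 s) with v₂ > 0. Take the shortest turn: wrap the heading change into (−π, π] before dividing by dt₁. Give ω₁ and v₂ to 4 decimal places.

ω₁ = 2.0944, v₂ = 9.8995

heading to target = atan2(0−-3.5, -0.5−-4) = 0.7854
Δθ = wrap(0.7854 − -1.3090) = 2.0944; ω₁ = Δθ/dt₁ = 2.0944
distance = √((-0.5−-4)² + (0−-3.5)²) = 4.9497; v₂ = distance/dt₂ = 9.8995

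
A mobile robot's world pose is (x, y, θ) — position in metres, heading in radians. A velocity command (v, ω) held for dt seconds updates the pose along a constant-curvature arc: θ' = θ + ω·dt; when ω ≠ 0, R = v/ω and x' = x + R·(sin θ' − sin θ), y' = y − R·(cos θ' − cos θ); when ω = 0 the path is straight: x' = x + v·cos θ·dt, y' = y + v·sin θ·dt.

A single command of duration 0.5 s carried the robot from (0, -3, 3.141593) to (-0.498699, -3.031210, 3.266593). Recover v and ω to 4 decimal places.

v = 1.0000, ω = 0.2500

Δθ = 3.266593 − 3.141593 = 0.125000
ω = Δθ/dt = 0.125000/0.5 = 0.2500
R = Δx/(sin θ' − sin θ) = 4.0000
v = R·ω = 4.0000·0.2500 = 1.0000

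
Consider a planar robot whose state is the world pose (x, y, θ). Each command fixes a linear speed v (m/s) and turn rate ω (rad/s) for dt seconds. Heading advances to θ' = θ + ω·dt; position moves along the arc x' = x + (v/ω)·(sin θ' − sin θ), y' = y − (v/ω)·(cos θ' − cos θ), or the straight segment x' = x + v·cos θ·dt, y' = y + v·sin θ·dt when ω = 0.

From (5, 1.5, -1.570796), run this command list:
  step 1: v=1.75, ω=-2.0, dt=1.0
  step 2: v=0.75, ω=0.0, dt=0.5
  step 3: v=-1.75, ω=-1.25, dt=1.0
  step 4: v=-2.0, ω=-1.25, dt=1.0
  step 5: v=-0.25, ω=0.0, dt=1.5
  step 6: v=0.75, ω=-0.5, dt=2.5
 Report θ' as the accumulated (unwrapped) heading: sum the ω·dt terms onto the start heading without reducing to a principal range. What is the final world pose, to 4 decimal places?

(4.2171, -2.7379, -7.3208)

step 1: θ'=-3.5708 (R=-0.8750) → pose (3.7609, 0.7044, -3.5708)
step 2: θ'=-3.5708 (straight) → pose (3.4199, 0.8604, -3.5708)
step 3: θ'=-4.8208 (R=1.4000) → pose (4.2291, -0.5641, -4.8208)
step 4: θ'=-6.0708 (R=1.6000) → pose (2.9757, -1.9550, -6.0708)
step 5: θ'=-6.0708 (straight) → pose (2.6092, -2.0341, -6.0708)
step 6: θ'=-7.3208 (R=-1.5000) → pose (4.2171, -2.7379, -7.3208)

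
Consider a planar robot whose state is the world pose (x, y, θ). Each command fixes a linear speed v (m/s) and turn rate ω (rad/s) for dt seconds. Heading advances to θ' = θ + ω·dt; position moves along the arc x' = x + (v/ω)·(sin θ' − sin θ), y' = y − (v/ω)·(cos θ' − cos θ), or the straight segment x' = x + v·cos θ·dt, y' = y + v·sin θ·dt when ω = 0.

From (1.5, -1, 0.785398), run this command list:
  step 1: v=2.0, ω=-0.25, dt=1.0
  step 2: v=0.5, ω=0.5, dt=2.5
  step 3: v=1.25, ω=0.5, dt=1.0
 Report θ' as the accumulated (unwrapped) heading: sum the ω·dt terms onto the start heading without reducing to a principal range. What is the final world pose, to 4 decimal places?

step 1: θ'=0.5354 (R=-8.0000) → pose (3.0754, 0.2237, 0.5354)
step 2: θ'=1.7854 (R=1.0000) → pose (3.5423, 1.2967, 1.7854)
step 3: θ'=2.2854 (R=2.5000) → pose (2.9880, 2.4026, 2.2854)

(2.9880, 2.4026, 2.2854)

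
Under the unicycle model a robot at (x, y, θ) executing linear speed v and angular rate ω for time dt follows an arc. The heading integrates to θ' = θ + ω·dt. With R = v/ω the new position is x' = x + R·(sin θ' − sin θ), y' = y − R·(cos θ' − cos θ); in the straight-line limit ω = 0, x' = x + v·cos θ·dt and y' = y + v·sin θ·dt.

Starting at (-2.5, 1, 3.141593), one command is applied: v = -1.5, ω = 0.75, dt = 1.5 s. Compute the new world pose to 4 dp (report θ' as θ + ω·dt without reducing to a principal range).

(-0.6955, 2.1376, 4.2666)

θ' = 3.1416 + 0.75·1.5 = 4.2666
R = v/ω = -1.5/0.75 = -2.0000
x' = -2.5 + -2.0000·(sin 4.2666 − sin 3.1416) = -0.6955
y' = 1 − -2.0000·(cos 4.2666 − cos 3.1416) = 2.1376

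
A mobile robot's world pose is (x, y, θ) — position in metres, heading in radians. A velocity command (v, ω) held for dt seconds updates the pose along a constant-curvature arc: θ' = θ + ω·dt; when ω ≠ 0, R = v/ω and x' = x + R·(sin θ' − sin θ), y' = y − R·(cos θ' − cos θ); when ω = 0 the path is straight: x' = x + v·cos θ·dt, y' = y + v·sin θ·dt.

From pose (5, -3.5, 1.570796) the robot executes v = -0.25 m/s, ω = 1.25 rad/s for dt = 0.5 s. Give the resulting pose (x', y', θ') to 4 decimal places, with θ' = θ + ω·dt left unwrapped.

θ' = 1.5708 + 1.25·0.5 = 2.1958
R = v/ω = -0.25/1.25 = -0.2000
x' = 5 + -0.2000·(sin 2.1958 − sin 1.5708) = 5.0378
y' = -3.5 − -0.2000·(cos 2.1958 − cos 1.5708) = -3.6170

(5.0378, -3.6170, 2.1958)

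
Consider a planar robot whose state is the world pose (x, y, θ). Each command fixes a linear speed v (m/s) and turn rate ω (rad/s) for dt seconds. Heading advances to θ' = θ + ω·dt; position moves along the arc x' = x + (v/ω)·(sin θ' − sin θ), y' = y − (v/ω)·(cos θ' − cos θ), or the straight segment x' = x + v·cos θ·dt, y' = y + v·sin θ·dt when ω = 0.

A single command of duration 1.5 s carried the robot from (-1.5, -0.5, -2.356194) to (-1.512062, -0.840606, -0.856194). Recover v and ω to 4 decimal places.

Δθ = -0.856194 − -2.356194 = 1.500000
ω = Δθ/dt = 1.500000/1.5 = 1.0000
R = −Δy/(cos θ' − cos θ) = 0.2500
v = R·ω = 0.2500·1.0000 = 0.2500

v = 0.2500, ω = 1.0000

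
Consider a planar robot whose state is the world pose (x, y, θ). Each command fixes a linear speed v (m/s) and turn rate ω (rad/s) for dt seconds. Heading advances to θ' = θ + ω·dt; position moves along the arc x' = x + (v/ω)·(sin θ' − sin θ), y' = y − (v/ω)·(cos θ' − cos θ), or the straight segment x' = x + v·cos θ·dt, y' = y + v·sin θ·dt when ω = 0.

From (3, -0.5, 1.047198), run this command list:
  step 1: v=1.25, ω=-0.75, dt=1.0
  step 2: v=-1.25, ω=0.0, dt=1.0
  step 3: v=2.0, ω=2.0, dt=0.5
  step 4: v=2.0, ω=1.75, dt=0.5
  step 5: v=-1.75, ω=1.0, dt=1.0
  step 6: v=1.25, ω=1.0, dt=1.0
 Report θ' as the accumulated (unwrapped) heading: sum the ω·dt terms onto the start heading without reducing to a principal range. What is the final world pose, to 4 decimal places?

step 1: θ'=0.2972 (R=-1.6667) → pose (3.9553, 0.2603, 0.2972)
step 2: θ'=0.2972 (straight) → pose (2.7601, -0.1058, 0.2972)
step 3: θ'=1.2972 (R=1.0000) → pose (3.4301, 0.5802, 1.2972)
step 4: θ'=2.1722 (R=1.1429) → pose (3.2721, 1.5356, 2.1722)
step 5: θ'=3.1722 (R=-1.7500) → pose (4.7686, 0.7766, 3.1722)
step 6: θ'=4.1722 (R=1.2500) → pose (3.7348, 0.1700, 4.1722)

(3.7348, 0.1700, 4.1722)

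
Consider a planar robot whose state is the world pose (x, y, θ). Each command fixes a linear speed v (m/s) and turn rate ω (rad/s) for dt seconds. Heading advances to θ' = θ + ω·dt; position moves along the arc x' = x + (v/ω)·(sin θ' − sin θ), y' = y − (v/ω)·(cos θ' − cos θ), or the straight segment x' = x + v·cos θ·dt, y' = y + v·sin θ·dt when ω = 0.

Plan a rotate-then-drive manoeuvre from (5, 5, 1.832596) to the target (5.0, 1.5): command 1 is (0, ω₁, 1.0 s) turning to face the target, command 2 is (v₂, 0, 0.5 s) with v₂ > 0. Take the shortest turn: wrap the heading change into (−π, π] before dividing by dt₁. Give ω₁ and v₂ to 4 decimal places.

ω₁ = 2.8798, v₂ = 7.0000

heading to target = atan2(1.5−5, 5−5) = -1.5708
Δθ = wrap(-1.5708 − 1.8326) = 2.8798; ω₁ = Δθ/dt₁ = 2.8798
distance = √((5−5)² + (1.5−5)²) = 3.5000; v₂ = distance/dt₂ = 7.0000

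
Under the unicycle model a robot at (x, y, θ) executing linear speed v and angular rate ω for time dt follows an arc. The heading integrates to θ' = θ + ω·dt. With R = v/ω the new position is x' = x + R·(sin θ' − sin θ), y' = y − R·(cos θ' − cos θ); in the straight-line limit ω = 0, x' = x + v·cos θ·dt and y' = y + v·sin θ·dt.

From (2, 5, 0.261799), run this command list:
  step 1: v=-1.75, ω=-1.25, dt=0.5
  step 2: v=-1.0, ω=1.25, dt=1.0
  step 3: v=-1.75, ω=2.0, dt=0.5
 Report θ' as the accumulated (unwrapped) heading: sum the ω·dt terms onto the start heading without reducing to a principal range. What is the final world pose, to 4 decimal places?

step 1: θ'=-0.3632 (R=1.4000) → pose (1.1403, 5.0436, -0.3632)
step 2: θ'=0.8868 (R=-0.8000) → pose (0.2360, 4.8013, 0.8868)
step 3: θ'=1.8868 (R=-0.8750) → pose (0.0825, 3.9765, 1.8868)

(0.0825, 3.9765, 1.8868)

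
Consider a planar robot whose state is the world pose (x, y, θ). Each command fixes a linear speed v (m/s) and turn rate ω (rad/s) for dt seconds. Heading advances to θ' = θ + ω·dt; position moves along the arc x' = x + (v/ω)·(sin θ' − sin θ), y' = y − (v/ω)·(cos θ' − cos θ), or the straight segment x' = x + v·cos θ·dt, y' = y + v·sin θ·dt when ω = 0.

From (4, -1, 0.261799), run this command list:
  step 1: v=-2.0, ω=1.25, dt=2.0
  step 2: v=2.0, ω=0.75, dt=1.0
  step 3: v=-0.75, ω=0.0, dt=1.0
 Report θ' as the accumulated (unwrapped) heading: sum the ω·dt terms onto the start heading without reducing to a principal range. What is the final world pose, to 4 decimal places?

(2.5667, -3.7507, 3.5118)

step 1: θ'=2.7618 (R=-1.6000) → pose (3.8209, -4.0315, 2.7618)
step 2: θ'=3.5118 (R=2.6667) → pose (1.8675, -4.0221, 3.5118)
step 3: θ'=3.5118 (straight) → pose (2.5667, -3.7507, 3.5118)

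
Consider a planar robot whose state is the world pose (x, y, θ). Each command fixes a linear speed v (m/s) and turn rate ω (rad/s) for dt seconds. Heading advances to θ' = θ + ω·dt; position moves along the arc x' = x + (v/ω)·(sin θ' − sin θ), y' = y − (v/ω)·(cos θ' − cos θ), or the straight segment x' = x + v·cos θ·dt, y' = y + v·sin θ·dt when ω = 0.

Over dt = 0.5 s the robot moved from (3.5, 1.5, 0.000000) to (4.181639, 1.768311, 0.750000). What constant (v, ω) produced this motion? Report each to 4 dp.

v = 1.5000, ω = 1.5000

Δθ = 0.750000 − 0.000000 = 0.750000
ω = Δθ/dt = 0.750000/0.5 = 1.5000
R = Δx/(sin θ' − sin θ) = 1.0000
v = R·ω = 1.0000·1.5000 = 1.5000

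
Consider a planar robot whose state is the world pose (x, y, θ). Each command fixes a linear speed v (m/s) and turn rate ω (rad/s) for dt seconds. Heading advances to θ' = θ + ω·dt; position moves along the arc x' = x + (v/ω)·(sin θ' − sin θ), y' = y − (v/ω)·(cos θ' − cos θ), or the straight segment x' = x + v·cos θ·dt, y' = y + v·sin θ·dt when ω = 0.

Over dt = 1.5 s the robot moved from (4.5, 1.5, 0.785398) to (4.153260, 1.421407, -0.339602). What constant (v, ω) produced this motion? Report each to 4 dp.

Δθ = -0.339602 − 0.785398 = -1.125000
ω = Δθ/dt = -1.125000/1.5 = -0.7500
R = Δx/(sin θ' − sin θ) = 0.3333
v = R·ω = 0.3333·-0.7500 = -0.2500

v = -0.2500, ω = -0.7500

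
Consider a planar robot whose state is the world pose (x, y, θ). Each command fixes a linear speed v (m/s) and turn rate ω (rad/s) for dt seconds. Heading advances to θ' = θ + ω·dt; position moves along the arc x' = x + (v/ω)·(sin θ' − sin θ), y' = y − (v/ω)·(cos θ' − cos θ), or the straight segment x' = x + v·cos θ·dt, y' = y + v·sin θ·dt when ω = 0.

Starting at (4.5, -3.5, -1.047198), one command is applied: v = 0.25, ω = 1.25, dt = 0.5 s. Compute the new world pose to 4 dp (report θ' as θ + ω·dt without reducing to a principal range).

θ' = -1.0472 + 1.25·0.5 = -0.4222
R = v/ω = 0.25/1.25 = 0.2000
x' = 4.5 + 0.2000·(sin -0.4222 − sin -1.0472) = 4.5913
y' = -3.5 − 0.2000·(cos -0.4222 − cos -1.0472) = -3.5824

(4.5913, -3.5824, -0.4222)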